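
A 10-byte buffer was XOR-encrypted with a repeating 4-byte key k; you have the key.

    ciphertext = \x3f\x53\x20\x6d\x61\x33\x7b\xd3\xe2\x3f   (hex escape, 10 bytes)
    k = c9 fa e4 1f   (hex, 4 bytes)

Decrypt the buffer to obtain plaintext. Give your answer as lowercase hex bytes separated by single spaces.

f6 a9 c4 72 a8 c9 9f cc 2b c5

The 4-byte key repeats, so the effective keystream is c9 fa e4 1f c9 fa e4 1f c9 fa.
byte 0: 3f ^ c9 = f6
byte 1: 53 ^ fa = a9
byte 2: 20 ^ e4 = c4
byte 3: 6d ^ 1f = 72
byte 4: 61 ^ c9 = a8
byte 5: 33 ^ fa = c9
byte 6: 7b ^ e4 = 9f
byte 7: d3 ^ 1f = cc
byte 8: e2 ^ c9 = 2b
byte 9: 3f ^ fa = c5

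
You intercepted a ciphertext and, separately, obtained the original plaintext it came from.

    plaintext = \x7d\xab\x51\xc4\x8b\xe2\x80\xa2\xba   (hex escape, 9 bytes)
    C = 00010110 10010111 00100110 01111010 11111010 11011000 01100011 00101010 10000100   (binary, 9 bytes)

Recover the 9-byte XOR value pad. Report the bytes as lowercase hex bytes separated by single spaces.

Since C = plaintext ⊕ pad, XORing both sides with plaintext gives pad = plaintext ⊕ C.
7d ^ 16 = 6b
ab ^ 97 = 3c
51 ^ 26 = 77
c4 ^ 7a = be
8b ^ fa = 71
e2 ^ d8 = 3a
80 ^ 63 = e3
a2 ^ 2a = 88
ba ^ 84 = 3e

6b 3c 77 be 71 3a e3 88 3e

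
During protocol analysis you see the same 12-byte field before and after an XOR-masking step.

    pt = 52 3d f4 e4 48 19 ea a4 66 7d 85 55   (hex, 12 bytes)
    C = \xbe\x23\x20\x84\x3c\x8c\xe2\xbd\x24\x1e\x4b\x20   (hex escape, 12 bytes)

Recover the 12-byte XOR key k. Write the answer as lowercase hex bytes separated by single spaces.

Since C = pt ⊕ k, XORing both sides with pt gives k = pt ⊕ C.
52 ^ be = ec
3d ^ 23 = 1e
f4 ^ 20 = d4
e4 ^ 84 = 60
48 ^ 3c = 74
19 ^ 8c = 95
ea ^ e2 = 08
a4 ^ bd = 19
66 ^ 24 = 42
7d ^ 1e = 63
85 ^ 4b = ce
55 ^ 20 = 75

ec 1e d4 60 74 95 08 19 42 63 ce 75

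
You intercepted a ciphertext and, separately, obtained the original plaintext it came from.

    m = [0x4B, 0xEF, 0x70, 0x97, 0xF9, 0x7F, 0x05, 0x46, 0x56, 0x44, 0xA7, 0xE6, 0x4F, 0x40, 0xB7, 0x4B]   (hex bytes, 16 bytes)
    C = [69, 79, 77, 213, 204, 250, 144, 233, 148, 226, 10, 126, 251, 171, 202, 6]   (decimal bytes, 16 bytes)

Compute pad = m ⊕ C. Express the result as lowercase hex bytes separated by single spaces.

Since C = m ⊕ pad, XORing both sides with m gives pad = m ⊕ C.
byte 0: 4b ^ 45 = 0e
byte 1: ef ^ 4f = a0
byte 2: 70 ^ 4d = 3d
byte 3: 97 ^ d5 = 42
byte 4: f9 ^ cc = 35
byte 5: 7f ^ fa = 85
byte 6: 05 ^ 90 = 95
byte 7: 46 ^ e9 = af
byte 8: 56 ^ 94 = c2
byte 9: 44 ^ e2 = a6
byte 10: a7 ^ 0a = ad
byte 11: e6 ^ 7e = 98
byte 12: 4f ^ fb = b4
byte 13: 40 ^ ab = eb
byte 14: b7 ^ ca = 7d
byte 15: 4b ^ 06 = 4d

0e a0 3d 42 35 85 95 af c2 a6 ad 98 b4 eb 7d 4d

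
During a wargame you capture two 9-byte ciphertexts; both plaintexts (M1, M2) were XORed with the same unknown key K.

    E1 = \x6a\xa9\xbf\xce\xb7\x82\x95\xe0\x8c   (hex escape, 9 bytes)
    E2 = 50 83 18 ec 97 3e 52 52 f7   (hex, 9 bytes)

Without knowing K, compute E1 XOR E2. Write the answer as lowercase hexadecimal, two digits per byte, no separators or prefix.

3a2aa72220bcc7b27b

E1 ⊕ E2 = (M1 ⊕ K) ⊕ (M2 ⊕ K) = M1 ⊕ M2 — the shared key cancels under XOR.
byte 0: 6a xor 50 = 3a
byte 1: a9 xor 83 = 2a
byte 2: bf xor 18 = a7
byte 3: ce xor ec = 22
byte 4: b7 xor 97 = 20
byte 5: 82 xor 3e = bc
byte 6: 95 xor 52 = c7
byte 7: e0 xor 52 = b2
byte 8: 8c xor f7 = 7b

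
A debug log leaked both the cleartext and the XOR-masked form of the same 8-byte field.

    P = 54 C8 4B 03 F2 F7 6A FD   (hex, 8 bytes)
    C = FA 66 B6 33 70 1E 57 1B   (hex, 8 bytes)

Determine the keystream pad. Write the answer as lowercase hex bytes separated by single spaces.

Since C = P ⊕ pad, XORing both sides with P gives pad = P ⊕ C.
54 ⊕ fa = ae
c8 ⊕ 66 = ae
4b ⊕ b6 = fd
03 ⊕ 33 = 30
f2 ⊕ 70 = 82
f7 ⊕ 1e = e9
6a ⊕ 57 = 3d
fd ⊕ 1b = e6

ae ae fd 30 82 e9 3d e6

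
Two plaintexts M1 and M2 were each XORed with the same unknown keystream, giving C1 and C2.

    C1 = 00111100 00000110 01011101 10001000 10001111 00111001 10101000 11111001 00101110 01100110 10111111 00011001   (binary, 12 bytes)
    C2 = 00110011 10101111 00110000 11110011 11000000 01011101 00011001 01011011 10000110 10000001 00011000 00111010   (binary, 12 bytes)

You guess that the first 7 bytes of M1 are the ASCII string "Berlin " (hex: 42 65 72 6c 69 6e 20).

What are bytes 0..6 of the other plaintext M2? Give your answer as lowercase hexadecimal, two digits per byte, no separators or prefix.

4dcc1f17260a91

First, C1 ⊕ C2 = (M1 ⊕ K) ⊕ (M2 ⊕ K) = M1 ⊕ M2, so the key drops out. Then M2 = (M1 ⊕ M2) ⊕ M1 over the first 7 bytes.
byte 0: (3c ^ 33) ^ 42 = 0f ^ 42 = 4d
byte 1: (06 ^ af) ^ 65 = a9 ^ 65 = cc
byte 2: (5d ^ 30) ^ 72 = 6d ^ 72 = 1f
byte 3: (88 ^ f3) ^ 6c = 7b ^ 6c = 17
byte 4: (8f ^ c0) ^ 69 = 4f ^ 69 = 26
byte 5: (39 ^ 5d) ^ 6e = 64 ^ 6e = 0a
byte 6: (a8 ^ 19) ^ 20 = b1 ^ 20 = 91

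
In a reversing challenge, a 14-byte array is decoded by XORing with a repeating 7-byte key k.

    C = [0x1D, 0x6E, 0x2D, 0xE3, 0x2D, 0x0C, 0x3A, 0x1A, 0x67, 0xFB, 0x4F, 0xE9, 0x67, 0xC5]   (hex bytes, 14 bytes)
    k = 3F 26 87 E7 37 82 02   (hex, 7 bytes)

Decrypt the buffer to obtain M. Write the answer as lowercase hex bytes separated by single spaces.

22 48 aa 04 1a 8e 38 25 41 7c a8 de e5 c7

The 7-byte key repeats, so the effective keystream is 3f 26 87 e7 37 82 02 3f 26 87 e7 37 82 02.
byte 0: 1d xor 3f = 22
byte 1: 6e xor 26 = 48
byte 2: 2d xor 87 = aa
byte 3: e3 xor e7 = 04
byte 4: 2d xor 37 = 1a
byte 5: 0c xor 82 = 8e
byte 6: 3a xor 02 = 38
byte 7: 1a xor 3f = 25
byte 8: 67 xor 26 = 41
byte 9: fb xor 87 = 7c
byte 10: 4f xor e7 = a8
byte 11: e9 xor 37 = de
byte 12: 67 xor 82 = e5
byte 13: c5 xor 02 = c7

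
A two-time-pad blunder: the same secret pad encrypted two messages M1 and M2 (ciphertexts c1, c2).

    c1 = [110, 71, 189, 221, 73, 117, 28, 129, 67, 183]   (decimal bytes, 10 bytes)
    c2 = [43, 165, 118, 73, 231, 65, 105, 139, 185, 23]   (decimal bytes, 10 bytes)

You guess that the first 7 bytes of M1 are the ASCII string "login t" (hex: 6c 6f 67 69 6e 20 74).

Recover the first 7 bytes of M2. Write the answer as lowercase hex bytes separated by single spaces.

First, c1 ⊕ c2 = (M1 ⊕ K) ⊕ (M2 ⊕ K) = M1 ⊕ M2, so the key drops out. Then M2 = (M1 ⊕ M2) ⊕ M1 over the first 7 bytes.
byte 0: (6e XOR 2b) XOR 6c = 45 XOR 6c = 29
byte 1: (47 XOR a5) XOR 6f = e2 XOR 6f = 8d
byte 2: (bd XOR 76) XOR 67 = cb XOR 67 = ac
byte 3: (dd XOR 49) XOR 69 = 94 XOR 69 = fd
byte 4: (49 XOR e7) XOR 6e = ae XOR 6e = c0
byte 5: (75 XOR 41) XOR 20 = 34 XOR 20 = 14
byte 6: (1c XOR 69) XOR 74 = 75 XOR 74 = 01

29 8d ac fd c0 14 01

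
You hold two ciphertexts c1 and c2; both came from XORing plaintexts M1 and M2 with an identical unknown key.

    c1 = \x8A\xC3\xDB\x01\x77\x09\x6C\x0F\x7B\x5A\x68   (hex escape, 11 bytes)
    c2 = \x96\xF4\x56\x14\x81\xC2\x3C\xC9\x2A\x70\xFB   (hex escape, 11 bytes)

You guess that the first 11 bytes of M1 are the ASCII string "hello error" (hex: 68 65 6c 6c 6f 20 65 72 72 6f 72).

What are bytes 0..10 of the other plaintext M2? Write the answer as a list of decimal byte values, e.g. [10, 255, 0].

First, c1 ⊕ c2 = (M1 ⊕ K) ⊕ (M2 ⊕ K) = M1 ⊕ M2, so the key drops out. Then M2 = (M1 ⊕ M2) ⊕ M1 over the first 11 bytes.
byte 0: (8a ^ 96) ^ 68 = 1c ^ 68 = 74
byte 1: (c3 ^ f4) ^ 65 = 37 ^ 65 = 52
byte 2: (db ^ 56) ^ 6c = 8d ^ 6c = e1
byte 3: (01 ^ 14) ^ 6c = 15 ^ 6c = 79
byte 4: (77 ^ 81) ^ 6f = f6 ^ 6f = 99
byte 5: (09 ^ c2) ^ 20 = cb ^ 20 = eb
byte 6: (6c ^ 3c) ^ 65 = 50 ^ 65 = 35
byte 7: (0f ^ c9) ^ 72 = c6 ^ 72 = b4
byte 8: (7b ^ 2a) ^ 72 = 51 ^ 72 = 23
byte 9: (5a ^ 70) ^ 6f = 2a ^ 6f = 45
byte 10: (68 ^ fb) ^ 72 = 93 ^ 72 = e1

[116, 82, 225, 121, 153, 235, 53, 180, 35, 69, 225]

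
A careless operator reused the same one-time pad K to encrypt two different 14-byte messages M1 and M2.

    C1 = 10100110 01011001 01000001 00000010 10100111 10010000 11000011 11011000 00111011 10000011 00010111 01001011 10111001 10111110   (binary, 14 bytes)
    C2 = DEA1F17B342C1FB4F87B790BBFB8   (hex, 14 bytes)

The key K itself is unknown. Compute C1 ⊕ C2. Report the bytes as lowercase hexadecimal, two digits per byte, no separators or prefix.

C1 ⊕ C2 = (M1 ⊕ K) ⊕ (M2 ⊕ K) = M1 ⊕ M2 — the shared key cancels under XOR.
a6 XOR de = 78
59 XOR a1 = f8
41 XOR f1 = b0
02 XOR 7b = 79
a7 XOR 34 = 93
90 XOR 2c = bc
c3 XOR 1f = dc
d8 XOR b4 = 6c
3b XOR f8 = c3
83 XOR 7b = f8
17 XOR 79 = 6e
4b XOR 0b = 40
b9 XOR bf = 06
be XOR b8 = 06

78f8b07993bcdc6cc3f86e400606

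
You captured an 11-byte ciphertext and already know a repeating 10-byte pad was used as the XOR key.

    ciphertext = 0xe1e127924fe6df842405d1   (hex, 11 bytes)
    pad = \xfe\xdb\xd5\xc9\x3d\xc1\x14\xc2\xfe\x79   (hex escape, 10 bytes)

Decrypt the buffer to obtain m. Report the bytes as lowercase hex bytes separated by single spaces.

1f 3a f2 5b 72 27 cb 46 da 7c 2f

The 10-byte key repeats, so the effective keystream is fe db d5 c9 3d c1 14 c2 fe 79 fe.
byte 0: e1 ^ fe = 1f
byte 1: e1 ^ db = 3a
byte 2: 27 ^ d5 = f2
byte 3: 92 ^ c9 = 5b
byte 4: 4f ^ 3d = 72
byte 5: e6 ^ c1 = 27
byte 6: df ^ 14 = cb
byte 7: 84 ^ c2 = 46
byte 8: 24 ^ fe = da
byte 9: 05 ^ 79 = 7c
byte 10: d1 ^ fe = 2f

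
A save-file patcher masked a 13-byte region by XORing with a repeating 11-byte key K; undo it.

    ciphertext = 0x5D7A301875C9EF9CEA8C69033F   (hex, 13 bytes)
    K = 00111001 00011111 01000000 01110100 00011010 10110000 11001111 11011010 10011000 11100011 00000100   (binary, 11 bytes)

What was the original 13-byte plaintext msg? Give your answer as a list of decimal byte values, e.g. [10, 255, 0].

The 11-byte key repeats, so the effective keystream is 39 1f 40 74 1a b0 cf da 98 e3 04 39 1f.
byte 0:  93 xor  57 = 100
byte 1: 122 xor  31 = 101
byte 2:  48 xor  64 = 112
byte 3:  24 xor 116 = 108
byte 4: 117 xor  26 = 111
byte 5: 201 xor 176 = 121
byte 6: 239 xor 207 =  32
byte 7: 156 xor 218 =  70
byte 8: 234 xor 152 = 114
byte 9: 140 xor 227 = 111
byte 10: 105 xor   4 = 109
byte 11:   3 xor  57 =  58
byte 12:  63 xor  31 =  32

[100, 101, 112, 108, 111, 121, 32, 70, 114, 111, 109, 58, 32]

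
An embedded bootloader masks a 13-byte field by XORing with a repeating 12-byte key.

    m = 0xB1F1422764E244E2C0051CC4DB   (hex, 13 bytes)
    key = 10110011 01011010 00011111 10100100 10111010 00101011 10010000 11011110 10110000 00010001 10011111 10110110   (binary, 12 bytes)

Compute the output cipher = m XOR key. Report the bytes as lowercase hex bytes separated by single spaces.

02 ab 5d 83 de c9 d4 3c 70 14 83 72 68

The 12-byte key repeats, so the effective keystream is b3 5a 1f a4 ba 2b 90 de b0 11 9f b6 b3.
byte 0: b1 ⊕ b3 = 02
byte 1: f1 ⊕ 5a = ab
byte 2: 42 ⊕ 1f = 5d
byte 3: 27 ⊕ a4 = 83
byte 4: 64 ⊕ ba = de
byte 5: e2 ⊕ 2b = c9
byte 6: 44 ⊕ 90 = d4
byte 7: e2 ⊕ de = 3c
byte 8: c0 ⊕ b0 = 70
byte 9: 05 ⊕ 11 = 14
byte 10: 1c ⊕ 9f = 83
byte 11: c4 ⊕ b6 = 72
byte 12: db ⊕ b3 = 68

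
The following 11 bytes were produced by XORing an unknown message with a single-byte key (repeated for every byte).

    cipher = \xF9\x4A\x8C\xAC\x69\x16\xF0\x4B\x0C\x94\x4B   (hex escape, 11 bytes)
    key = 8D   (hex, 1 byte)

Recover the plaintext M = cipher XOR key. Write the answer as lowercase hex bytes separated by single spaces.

The 1-byte key repeats, so the effective keystream is 8d 8d 8d 8d 8d 8d 8d 8d 8d 8d 8d.
byte 0: f9 ^ 8d = 74
byte 1: 4a ^ 8d = c7
byte 2: 8c ^ 8d = 01
byte 3: ac ^ 8d = 21
byte 4: 69 ^ 8d = e4
byte 5: 16 ^ 8d = 9b
byte 6: f0 ^ 8d = 7d
byte 7: 4b ^ 8d = c6
byte 8: 0c ^ 8d = 81
byte 9: 94 ^ 8d = 19
byte 10: 4b ^ 8d = c6

74 c7 01 21 e4 9b 7d c6 81 19 c6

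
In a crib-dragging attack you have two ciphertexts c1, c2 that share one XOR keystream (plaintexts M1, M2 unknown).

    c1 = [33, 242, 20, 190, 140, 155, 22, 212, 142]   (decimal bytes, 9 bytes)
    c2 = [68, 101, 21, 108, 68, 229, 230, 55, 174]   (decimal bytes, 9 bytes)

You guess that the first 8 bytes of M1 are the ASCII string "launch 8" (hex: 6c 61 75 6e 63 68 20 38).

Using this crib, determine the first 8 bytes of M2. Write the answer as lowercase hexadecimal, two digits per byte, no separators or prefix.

First, c1 ⊕ c2 = (M1 ⊕ K) ⊕ (M2 ⊕ K) = M1 ⊕ M2, so the key drops out. Then M2 = (M1 ⊕ M2) ⊕ M1 over the first 8 bytes.
byte 0: (21 ^ 44) ^ 6c = 65 ^ 6c = 09
byte 1: (f2 ^ 65) ^ 61 = 97 ^ 61 = f6
byte 2: (14 ^ 15) ^ 75 = 01 ^ 75 = 74
byte 3: (be ^ 6c) ^ 6e = d2 ^ 6e = bc
byte 4: (8c ^ 44) ^ 63 = c8 ^ 63 = ab
byte 5: (9b ^ e5) ^ 68 = 7e ^ 68 = 16
byte 6: (16 ^ e6) ^ 20 = f0 ^ 20 = d0
byte 7: (d4 ^ 37) ^ 38 = e3 ^ 38 = db

09f674bcab16d0db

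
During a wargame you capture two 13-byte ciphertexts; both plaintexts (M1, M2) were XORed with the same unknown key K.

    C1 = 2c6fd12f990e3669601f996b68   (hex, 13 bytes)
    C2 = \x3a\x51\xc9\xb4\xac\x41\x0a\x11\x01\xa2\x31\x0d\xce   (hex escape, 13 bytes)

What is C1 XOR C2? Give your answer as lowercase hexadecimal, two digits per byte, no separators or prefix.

163e189b354f3c7861bda866a6

C1 ⊕ C2 = (M1 ⊕ K) ⊕ (M2 ⊕ K) = M1 ⊕ M2 — the shared key cancels under XOR.
 44 xor  58 =  22
111 xor  81 =  62
209 xor 201 =  24
 47 xor 180 = 155
153 xor 172 =  53
 14 xor  65 =  79
 54 xor  10 =  60
105 xor  17 = 120
 96 xor   1 =  97
 31 xor 162 = 189
153 xor  49 = 168
107 xor  13 = 102
104 xor 206 = 166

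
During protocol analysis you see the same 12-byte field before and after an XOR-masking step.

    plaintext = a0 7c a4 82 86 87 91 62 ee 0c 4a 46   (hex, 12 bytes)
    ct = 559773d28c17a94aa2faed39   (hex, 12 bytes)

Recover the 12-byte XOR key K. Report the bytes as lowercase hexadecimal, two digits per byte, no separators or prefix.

f5ebd7500a9038284cf6a77f

Since ct = plaintext ⊕ K, XORing both sides with plaintext gives K = plaintext ⊕ ct.
a0 ^ 55 = f5
7c ^ 97 = eb
a4 ^ 73 = d7
82 ^ d2 = 50
86 ^ 8c = 0a
87 ^ 17 = 90
91 ^ a9 = 38
62 ^ 4a = 28
ee ^ a2 = 4c
0c ^ fa = f6
4a ^ ed = a7
46 ^ 39 = 7f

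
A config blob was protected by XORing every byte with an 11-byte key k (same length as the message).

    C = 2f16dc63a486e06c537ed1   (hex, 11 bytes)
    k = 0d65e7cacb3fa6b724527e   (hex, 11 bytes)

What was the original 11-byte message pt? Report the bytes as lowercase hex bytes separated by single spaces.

22 73 3b a9 6f b9 46 db 77 2c af

XOR is its own inverse, so applying the key byte-wise gives the result directly.
byte 0: 2f XOR 0d = 22
byte 1: 16 XOR 65 = 73
byte 2: dc XOR e7 = 3b
byte 3: 63 XOR ca = a9
byte 4: a4 XOR cb = 6f
byte 5: 86 XOR 3f = b9
byte 6: e0 XOR a6 = 46
byte 7: 6c XOR b7 = db
byte 8: 53 XOR 24 = 77
byte 9: 7e XOR 52 = 2c
byte 10: d1 XOR 7e = af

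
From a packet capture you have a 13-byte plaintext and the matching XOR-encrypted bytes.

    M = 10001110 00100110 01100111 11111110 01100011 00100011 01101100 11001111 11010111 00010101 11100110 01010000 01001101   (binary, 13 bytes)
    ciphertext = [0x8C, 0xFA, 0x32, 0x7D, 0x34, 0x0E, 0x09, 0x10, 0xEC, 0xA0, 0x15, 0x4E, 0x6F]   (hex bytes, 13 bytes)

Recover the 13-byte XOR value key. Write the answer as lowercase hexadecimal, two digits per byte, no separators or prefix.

02dc5583572d65df3bb5f31e22

Since ciphertext = M ⊕ key, XORing both sides with M gives key = M ⊕ ciphertext.
10001110 ^ 10001100 = 00000010
00100110 ^ 11111010 = 11011100
01100111 ^ 00110010 = 01010101
11111110 ^ 01111101 = 10000011
01100011 ^ 00110100 = 01010111
00100011 ^ 00001110 = 00101101
01101100 ^ 00001001 = 01100101
11001111 ^ 00010000 = 11011111
11010111 ^ 11101100 = 00111011
00010101 ^ 10100000 = 10110101
11100110 ^ 00010101 = 11110011
01010000 ^ 01001110 = 00011110
01001101 ^ 01101111 = 00100010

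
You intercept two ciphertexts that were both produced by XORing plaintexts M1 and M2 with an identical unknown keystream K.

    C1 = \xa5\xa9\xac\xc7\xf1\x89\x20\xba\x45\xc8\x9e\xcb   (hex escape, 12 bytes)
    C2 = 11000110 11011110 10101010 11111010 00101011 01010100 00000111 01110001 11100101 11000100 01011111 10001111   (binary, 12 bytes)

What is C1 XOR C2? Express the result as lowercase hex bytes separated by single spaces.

63 77 06 3d da dd 27 cb a0 0c c1 44

C1 ⊕ C2 = (M1 ⊕ K) ⊕ (M2 ⊕ K) = M1 ⊕ M2 — the shared key cancels under XOR.
a5 ⊕ c6 = 63
a9 ⊕ de = 77
ac ⊕ aa = 06
c7 ⊕ fa = 3d
f1 ⊕ 2b = da
89 ⊕ 54 = dd
20 ⊕ 07 = 27
ba ⊕ 71 = cb
45 ⊕ e5 = a0
c8 ⊕ c4 = 0c
9e ⊕ 5f = c1
cb ⊕ 8f = 44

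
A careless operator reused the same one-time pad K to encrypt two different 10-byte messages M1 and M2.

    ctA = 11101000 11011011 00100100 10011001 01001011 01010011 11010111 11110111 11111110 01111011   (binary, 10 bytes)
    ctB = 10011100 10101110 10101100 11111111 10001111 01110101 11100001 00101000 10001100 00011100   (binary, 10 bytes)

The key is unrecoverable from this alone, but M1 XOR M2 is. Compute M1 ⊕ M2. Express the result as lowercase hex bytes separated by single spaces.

74 75 88 66 c4 26 36 df 72 67

ctA ⊕ ctB = (M1 ⊕ K) ⊕ (M2 ⊕ K) = M1 ⊕ M2 — the shared key cancels under XOR.
byte 0: 232 XOR 156 = 116
byte 1: 219 XOR 174 = 117
byte 2:  36 XOR 172 = 136
byte 3: 153 XOR 255 = 102
byte 4:  75 XOR 143 = 196
byte 5:  83 XOR 117 =  38
byte 6: 215 XOR 225 =  54
byte 7: 247 XOR  40 = 223
byte 8: 254 XOR 140 = 114
byte 9: 123 XOR  28 = 103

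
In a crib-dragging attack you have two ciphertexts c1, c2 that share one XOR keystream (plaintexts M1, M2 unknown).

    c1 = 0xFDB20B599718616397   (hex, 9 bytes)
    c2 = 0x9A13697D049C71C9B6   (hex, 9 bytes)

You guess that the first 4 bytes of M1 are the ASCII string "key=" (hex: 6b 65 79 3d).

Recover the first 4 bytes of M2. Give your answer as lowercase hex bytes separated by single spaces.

First, c1 ⊕ c2 = (M1 ⊕ K) ⊕ (M2 ⊕ K) = M1 ⊕ M2, so the key drops out. Then M2 = (M1 ⊕ M2) ⊕ M1 over the first 4 bytes.
byte 0: (fd ^ 9a) ^ 6b = 67 ^ 6b = 0c
byte 1: (b2 ^ 13) ^ 65 = a1 ^ 65 = c4
byte 2: (0b ^ 69) ^ 79 = 62 ^ 79 = 1b
byte 3: (59 ^ 7d) ^ 3d = 24 ^ 3d = 19

0c c4 1b 19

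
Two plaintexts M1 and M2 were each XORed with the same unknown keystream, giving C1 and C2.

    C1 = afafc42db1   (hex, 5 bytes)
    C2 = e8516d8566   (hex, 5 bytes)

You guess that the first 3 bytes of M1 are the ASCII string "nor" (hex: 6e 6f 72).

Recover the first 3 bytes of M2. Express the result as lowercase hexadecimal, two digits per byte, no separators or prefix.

2991db

First, C1 ⊕ C2 = (M1 ⊕ K) ⊕ (M2 ⊕ K) = M1 ⊕ M2, so the key drops out. Then M2 = (M1 ⊕ M2) ⊕ M1 over the first 3 bytes.
byte 0: (af ^ e8) ^ 6e = 47 ^ 6e = 29
byte 1: (af ^ 51) ^ 6f = fe ^ 6f = 91
byte 2: (c4 ^ 6d) ^ 72 = a9 ^ 72 = db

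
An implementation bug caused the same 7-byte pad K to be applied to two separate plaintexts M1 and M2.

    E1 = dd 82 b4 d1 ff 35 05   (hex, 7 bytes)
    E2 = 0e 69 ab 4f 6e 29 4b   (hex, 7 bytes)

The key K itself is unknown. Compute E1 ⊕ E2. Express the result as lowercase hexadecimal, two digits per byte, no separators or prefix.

d3eb1f9e911c4e

E1 ⊕ E2 = (M1 ⊕ K) ⊕ (M2 ⊕ K) = M1 ⊕ M2 — the shared key cancels under XOR.
byte 0: 221 xor  14 = 211
byte 1: 130 xor 105 = 235
byte 2: 180 xor 171 =  31
byte 3: 209 xor  79 = 158
byte 4: 255 xor 110 = 145
byte 5:  53 xor  41 =  28
byte 6:   5 xor  75 =  78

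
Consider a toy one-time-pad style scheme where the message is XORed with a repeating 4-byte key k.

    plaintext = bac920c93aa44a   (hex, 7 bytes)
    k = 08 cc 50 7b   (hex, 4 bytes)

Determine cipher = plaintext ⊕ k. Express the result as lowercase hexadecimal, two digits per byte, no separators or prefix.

b20570b232681a

The 4-byte key repeats, so the effective keystream is 08 cc 50 7b 08 cc 50.
byte 0: ba ^ 08 = b2
byte 1: c9 ^ cc = 05
byte 2: 20 ^ 50 = 70
byte 3: c9 ^ 7b = b2
byte 4: 3a ^ 08 = 32
byte 5: a4 ^ cc = 68
byte 6: 4a ^ 50 = 1a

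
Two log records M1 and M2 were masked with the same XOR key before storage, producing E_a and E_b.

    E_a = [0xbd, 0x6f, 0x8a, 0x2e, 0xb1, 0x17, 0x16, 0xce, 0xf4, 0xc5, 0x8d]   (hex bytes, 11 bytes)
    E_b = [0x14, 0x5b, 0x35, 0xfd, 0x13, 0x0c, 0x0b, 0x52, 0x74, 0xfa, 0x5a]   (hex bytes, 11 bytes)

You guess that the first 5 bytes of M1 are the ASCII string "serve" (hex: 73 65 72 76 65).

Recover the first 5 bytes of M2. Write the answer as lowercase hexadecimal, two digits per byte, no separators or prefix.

First, E_a ⊕ E_b = (M1 ⊕ K) ⊕ (M2 ⊕ K) = M1 ⊕ M2, so the key drops out. Then M2 = (M1 ⊕ M2) ⊕ M1 over the first 5 bytes.
byte 0: (bd ^ 14) ^ 73 = a9 ^ 73 = da
byte 1: (6f ^ 5b) ^ 65 = 34 ^ 65 = 51
byte 2: (8a ^ 35) ^ 72 = bf ^ 72 = cd
byte 3: (2e ^ fd) ^ 76 = d3 ^ 76 = a5
byte 4: (b1 ^ 13) ^ 65 = a2 ^ 65 = c7

da51cda5c7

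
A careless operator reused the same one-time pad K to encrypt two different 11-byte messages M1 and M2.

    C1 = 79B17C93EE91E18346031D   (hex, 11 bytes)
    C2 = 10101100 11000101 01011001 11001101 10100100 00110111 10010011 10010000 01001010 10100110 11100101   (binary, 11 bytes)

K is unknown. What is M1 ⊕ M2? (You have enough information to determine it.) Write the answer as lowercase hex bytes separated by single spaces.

C1 ⊕ C2 = (M1 ⊕ K) ⊕ (M2 ⊕ K) = M1 ⊕ M2 — the shared key cancels under XOR.
01111001 ⊕ 10101100 = 11010101
10110001 ⊕ 11000101 = 01110100
01111100 ⊕ 01011001 = 00100101
10010011 ⊕ 11001101 = 01011110
11101110 ⊕ 10100100 = 01001010
10010001 ⊕ 00110111 = 10100110
11100001 ⊕ 10010011 = 01110010
10000011 ⊕ 10010000 = 00010011
01000110 ⊕ 01001010 = 00001100
00000011 ⊕ 10100110 = 10100101
00011101 ⊕ 11100101 = 11111000

d5 74 25 5e 4a a6 72 13 0c a5 f8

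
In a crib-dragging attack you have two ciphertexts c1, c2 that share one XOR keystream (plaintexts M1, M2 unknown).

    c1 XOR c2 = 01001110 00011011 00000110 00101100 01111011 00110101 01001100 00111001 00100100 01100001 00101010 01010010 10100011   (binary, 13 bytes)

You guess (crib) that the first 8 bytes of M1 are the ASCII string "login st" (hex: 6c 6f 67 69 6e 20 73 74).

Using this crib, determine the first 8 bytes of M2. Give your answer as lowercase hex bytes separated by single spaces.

22 74 61 45 15 15 3f 4d

Since c1 ⊕ c2 = M1 ⊕ M2, XORing with the guessed M1 bytes yields the corresponding M2 bytes: M2 = (c1 ⊕ c2) ⊕ M1.
4e ⊕ 6c = 22
1b ⊕ 6f = 74
06 ⊕ 67 = 61
2c ⊕ 69 = 45
7b ⊕ 6e = 15
35 ⊕ 20 = 15
4c ⊕ 73 = 3f
39 ⊕ 74 = 4d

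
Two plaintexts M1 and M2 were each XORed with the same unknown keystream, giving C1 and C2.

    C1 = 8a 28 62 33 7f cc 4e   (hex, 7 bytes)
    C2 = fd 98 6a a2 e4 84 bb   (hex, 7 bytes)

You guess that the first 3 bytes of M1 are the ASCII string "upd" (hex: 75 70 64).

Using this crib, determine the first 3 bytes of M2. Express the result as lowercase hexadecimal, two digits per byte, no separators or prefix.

02c06c

First, C1 ⊕ C2 = (M1 ⊕ K) ⊕ (M2 ⊕ K) = M1 ⊕ M2, so the key drops out. Then M2 = (M1 ⊕ M2) ⊕ M1 over the first 3 bytes.
byte 0: (8a ^ fd) ^ 75 = 77 ^ 75 = 02
byte 1: (28 ^ 98) ^ 70 = b0 ^ 70 = c0
byte 2: (62 ^ 6a) ^ 64 = 08 ^ 64 = 6c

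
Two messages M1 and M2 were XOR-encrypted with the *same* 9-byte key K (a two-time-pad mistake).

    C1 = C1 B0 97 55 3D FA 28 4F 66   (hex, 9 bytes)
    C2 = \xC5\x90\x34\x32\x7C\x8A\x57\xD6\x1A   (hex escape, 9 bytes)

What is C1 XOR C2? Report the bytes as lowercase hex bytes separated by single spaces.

04 20 a3 67 41 70 7f 99 7c

C1 ⊕ C2 = (M1 ⊕ K) ⊕ (M2 ⊕ K) = M1 ⊕ M2 — the shared key cancels under XOR.
byte 0: c1 XOR c5 = 04
byte 1: b0 XOR 90 = 20
byte 2: 97 XOR 34 = a3
byte 3: 55 XOR 32 = 67
byte 4: 3d XOR 7c = 41
byte 5: fa XOR 8a = 70
byte 6: 28 XOR 57 = 7f
byte 7: 4f XOR d6 = 99
byte 8: 66 XOR 1a = 7c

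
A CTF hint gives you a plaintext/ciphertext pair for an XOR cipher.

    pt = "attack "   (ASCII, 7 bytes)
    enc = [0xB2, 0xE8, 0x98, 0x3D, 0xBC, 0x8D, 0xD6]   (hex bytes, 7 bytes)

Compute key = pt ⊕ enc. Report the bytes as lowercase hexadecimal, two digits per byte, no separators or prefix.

Since enc = pt ⊕ key, XORing both sides with pt gives key = pt ⊕ enc.
 97 XOR 178 = 211
116 XOR 232 = 156
116 XOR 152 = 236
 97 XOR  61 =  92
 99 XOR 188 = 223
107 XOR 141 = 230
 32 XOR 214 = 246

d39cec5cdfe6f6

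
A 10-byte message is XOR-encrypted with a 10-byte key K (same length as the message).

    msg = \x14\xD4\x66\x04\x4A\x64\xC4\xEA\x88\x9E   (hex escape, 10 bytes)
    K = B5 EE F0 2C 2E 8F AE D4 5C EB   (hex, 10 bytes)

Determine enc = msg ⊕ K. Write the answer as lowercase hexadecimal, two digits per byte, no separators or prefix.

a13a962864eb6a3ed475

14 XOR b5 = a1
d4 XOR ee = 3a
66 XOR f0 = 96
04 XOR 2c = 28
4a XOR 2e = 64
64 XOR 8f = eb
c4 XOR ae = 6a
ea XOR d4 = 3e
88 XOR 5c = d4
9e XOR eb = 75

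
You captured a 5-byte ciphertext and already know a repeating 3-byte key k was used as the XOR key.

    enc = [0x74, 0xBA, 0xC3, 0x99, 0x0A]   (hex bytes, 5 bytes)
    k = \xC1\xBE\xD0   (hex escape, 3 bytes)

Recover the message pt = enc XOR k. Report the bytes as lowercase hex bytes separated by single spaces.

b5 04 13 58 b4

The 3-byte key repeats, so the effective keystream is c1 be d0 c1 be.
byte 0: 116 XOR 193 = 181
byte 1: 186 XOR 190 =   4
byte 2: 195 XOR 208 =  19
byte 3: 153 XOR 193 =  88
byte 4:  10 XOR 190 = 180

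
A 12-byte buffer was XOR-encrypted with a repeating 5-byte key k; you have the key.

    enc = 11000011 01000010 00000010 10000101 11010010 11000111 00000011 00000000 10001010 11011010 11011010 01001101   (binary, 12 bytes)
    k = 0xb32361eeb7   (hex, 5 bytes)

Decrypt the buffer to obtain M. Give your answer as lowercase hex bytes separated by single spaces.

70 61 63 6b 65 74 20 61 64 6d 69 6e

The 5-byte key repeats, so the effective keystream is b3 23 61 ee b7 b3 23 61 ee b7 b3 23.
byte 0: c3 ^ b3 = 70
byte 1: 42 ^ 23 = 61
byte 2: 02 ^ 61 = 63
byte 3: 85 ^ ee = 6b
byte 4: d2 ^ b7 = 65
byte 5: c7 ^ b3 = 74
byte 6: 03 ^ 23 = 20
byte 7: 00 ^ 61 = 61
byte 8: 8a ^ ee = 64
byte 9: da ^ b7 = 6d
byte 10: da ^ b3 = 69
byte 11: 4d ^ 23 = 6e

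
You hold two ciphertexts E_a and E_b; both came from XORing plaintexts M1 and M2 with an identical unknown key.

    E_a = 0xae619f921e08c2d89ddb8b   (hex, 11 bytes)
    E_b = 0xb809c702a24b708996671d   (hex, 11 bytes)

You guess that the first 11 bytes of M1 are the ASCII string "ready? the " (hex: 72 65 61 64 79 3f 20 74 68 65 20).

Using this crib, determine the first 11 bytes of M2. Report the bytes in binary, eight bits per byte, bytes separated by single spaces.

01100100 00001101 00111001 11110100 11000101 01111100 10010010 00100101 01100011 11011001 10110110

First, E_a ⊕ E_b = (M1 ⊕ K) ⊕ (M2 ⊕ K) = M1 ⊕ M2, so the key drops out. Then M2 = (M1 ⊕ M2) ⊕ M1 over the first 11 bytes.
byte 0: (ae xor b8) xor 72 = 16 xor 72 = 64
byte 1: (61 xor 09) xor 65 = 68 xor 65 = 0d
byte 2: (9f xor c7) xor 61 = 58 xor 61 = 39
byte 3: (92 xor 02) xor 64 = 90 xor 64 = f4
byte 4: (1e xor a2) xor 79 = bc xor 79 = c5
byte 5: (08 xor 4b) xor 3f = 43 xor 3f = 7c
byte 6: (c2 xor 70) xor 20 = b2 xor 20 = 92
byte 7: (d8 xor 89) xor 74 = 51 xor 74 = 25
byte 8: (9d xor 96) xor 68 = 0b xor 68 = 63
byte 9: (db xor 67) xor 65 = bc xor 65 = d9
byte 10: (8b xor 1d) xor 20 = 96 xor 20 = b6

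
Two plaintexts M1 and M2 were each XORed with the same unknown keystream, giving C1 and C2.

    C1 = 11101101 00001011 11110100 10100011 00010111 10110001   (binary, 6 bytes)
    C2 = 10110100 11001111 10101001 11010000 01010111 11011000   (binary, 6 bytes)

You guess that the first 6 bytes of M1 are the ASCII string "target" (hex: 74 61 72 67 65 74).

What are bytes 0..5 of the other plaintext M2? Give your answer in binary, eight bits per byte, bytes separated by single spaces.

First, C1 ⊕ C2 = (M1 ⊕ K) ⊕ (M2 ⊕ K) = M1 ⊕ M2, so the key drops out. Then M2 = (M1 ⊕ M2) ⊕ M1 over the first 6 bytes.
byte 0: (ed ^ b4) ^ 74 = 59 ^ 74 = 2d
byte 1: (0b ^ cf) ^ 61 = c4 ^ 61 = a5
byte 2: (f4 ^ a9) ^ 72 = 5d ^ 72 = 2f
byte 3: (a3 ^ d0) ^ 67 = 73 ^ 67 = 14
byte 4: (17 ^ 57) ^ 65 = 40 ^ 65 = 25
byte 5: (b1 ^ d8) ^ 74 = 69 ^ 74 = 1d

00101101 10100101 00101111 00010100 00100101 00011101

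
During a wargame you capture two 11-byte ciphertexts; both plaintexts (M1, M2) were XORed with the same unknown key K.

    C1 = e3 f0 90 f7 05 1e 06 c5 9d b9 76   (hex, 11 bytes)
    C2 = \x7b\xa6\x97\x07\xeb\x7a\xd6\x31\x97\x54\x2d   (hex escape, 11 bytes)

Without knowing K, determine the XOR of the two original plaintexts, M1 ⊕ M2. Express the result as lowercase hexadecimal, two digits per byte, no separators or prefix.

985607f0ee64d0f40aed5b

C1 ⊕ C2 = (M1 ⊕ K) ⊕ (M2 ⊕ K) = M1 ⊕ M2 — the shared key cancels under XOR.
byte 0: 11100011 xor 01111011 = 10011000
byte 1: 11110000 xor 10100110 = 01010110
byte 2: 10010000 xor 10010111 = 00000111
byte 3: 11110111 xor 00000111 = 11110000
byte 4: 00000101 xor 11101011 = 11101110
byte 5: 00011110 xor 01111010 = 01100100
byte 6: 00000110 xor 11010110 = 11010000
byte 7: 11000101 xor 00110001 = 11110100
byte 8: 10011101 xor 10010111 = 00001010
byte 9: 10111001 xor 01010100 = 11101101
byte 10: 01110110 xor 00101101 = 01011011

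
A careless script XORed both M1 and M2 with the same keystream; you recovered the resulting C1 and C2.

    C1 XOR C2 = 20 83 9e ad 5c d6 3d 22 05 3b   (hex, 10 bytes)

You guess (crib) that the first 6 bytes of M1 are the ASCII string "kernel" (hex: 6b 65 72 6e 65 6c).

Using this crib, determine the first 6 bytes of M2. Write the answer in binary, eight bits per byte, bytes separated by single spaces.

Since C1 ⊕ C2 = M1 ⊕ M2, XORing with the guessed M1 bytes yields the corresponding M2 bytes: M2 = (C1 ⊕ C2) ⊕ M1.
00100000 ⊕ 01101011 = 01001011
10000011 ⊕ 01100101 = 11100110
10011110 ⊕ 01110010 = 11101100
10101101 ⊕ 01101110 = 11000011
01011100 ⊕ 01100101 = 00111001
11010110 ⊕ 01101100 = 10111010

01001011 11100110 11101100 11000011 00111001 10111010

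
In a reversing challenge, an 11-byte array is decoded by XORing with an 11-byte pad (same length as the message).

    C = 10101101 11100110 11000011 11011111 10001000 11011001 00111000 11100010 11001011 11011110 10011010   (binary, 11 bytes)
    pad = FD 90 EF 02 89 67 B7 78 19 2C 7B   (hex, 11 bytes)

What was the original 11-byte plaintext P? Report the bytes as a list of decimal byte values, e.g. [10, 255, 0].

[80, 118, 44, 221, 1, 190, 143, 154, 210, 242, 225]

XOR is its own inverse, so applying the key byte-wise gives the result directly.
ad ⊕ fd = 50
e6 ⊕ 90 = 76
c3 ⊕ ef = 2c
df ⊕ 02 = dd
88 ⊕ 89 = 01
d9 ⊕ 67 = be
38 ⊕ b7 = 8f
e2 ⊕ 78 = 9a
cb ⊕ 19 = d2
de ⊕ 2c = f2
9a ⊕ 7b = e1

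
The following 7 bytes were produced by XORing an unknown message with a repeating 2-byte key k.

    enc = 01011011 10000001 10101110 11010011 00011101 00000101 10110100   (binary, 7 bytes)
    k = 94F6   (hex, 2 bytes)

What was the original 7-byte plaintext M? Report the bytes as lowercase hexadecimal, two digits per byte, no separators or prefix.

cf773a2589f320

The 2-byte key repeats, so the effective keystream is 94 f6 94 f6 94 f6 94.
byte 0:  91 ^ 148 = 207
byte 1: 129 ^ 246 = 119
byte 2: 174 ^ 148 =  58
byte 3: 211 ^ 246 =  37
byte 4:  29 ^ 148 = 137
byte 5:   5 ^ 246 = 243
byte 6: 180 ^ 148 =  32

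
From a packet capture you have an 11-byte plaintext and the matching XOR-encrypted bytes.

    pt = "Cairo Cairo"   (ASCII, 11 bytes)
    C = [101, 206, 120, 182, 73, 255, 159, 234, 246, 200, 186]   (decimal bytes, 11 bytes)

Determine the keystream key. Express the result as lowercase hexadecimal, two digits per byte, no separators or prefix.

Since C = pt ⊕ key, XORing both sides with pt gives key = pt ⊕ C.
43 xor 65 = 26
61 xor ce = af
69 xor 78 = 11
72 xor b6 = c4
6f xor 49 = 26
20 xor ff = df
43 xor 9f = dc
61 xor ea = 8b
69 xor f6 = 9f
72 xor c8 = ba
6f xor ba = d5

26af11c426dfdc8b9fbad5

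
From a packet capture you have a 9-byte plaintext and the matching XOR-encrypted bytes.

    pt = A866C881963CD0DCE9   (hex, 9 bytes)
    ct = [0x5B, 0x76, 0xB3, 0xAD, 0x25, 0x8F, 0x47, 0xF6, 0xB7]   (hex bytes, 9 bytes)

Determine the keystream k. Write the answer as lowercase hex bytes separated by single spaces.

f3 10 7b 2c b3 b3 97 2a 5e

Since ct = pt ⊕ k, XORing both sides with pt gives k = pt ⊕ ct.
a8 ^ 5b = f3
66 ^ 76 = 10
c8 ^ b3 = 7b
81 ^ ad = 2c
96 ^ 25 = b3
3c ^ 8f = b3
d0 ^ 47 = 97
dc ^ f6 = 2a
e9 ^ b7 = 5e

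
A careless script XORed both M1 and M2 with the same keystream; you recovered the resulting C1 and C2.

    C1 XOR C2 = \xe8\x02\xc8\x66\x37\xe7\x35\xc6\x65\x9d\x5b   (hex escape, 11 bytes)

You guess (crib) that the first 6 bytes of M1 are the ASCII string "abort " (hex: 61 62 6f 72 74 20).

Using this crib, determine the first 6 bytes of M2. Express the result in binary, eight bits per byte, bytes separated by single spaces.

10001001 01100000 10100111 00010100 01000011 11000111

Since C1 ⊕ C2 = M1 ⊕ M2, XORing with the guessed M1 bytes yields the corresponding M2 bytes: M2 = (C1 ⊕ C2) ⊕ M1.
e8 xor 61 = 89
02 xor 62 = 60
c8 xor 6f = a7
66 xor 72 = 14
37 xor 74 = 43
e7 xor 20 = c7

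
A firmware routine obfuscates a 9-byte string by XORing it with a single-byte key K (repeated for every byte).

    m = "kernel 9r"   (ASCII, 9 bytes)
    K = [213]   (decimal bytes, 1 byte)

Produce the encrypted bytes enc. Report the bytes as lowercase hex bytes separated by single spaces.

The 1-byte key repeats, so the effective keystream is d5 d5 d5 d5 d5 d5 d5 d5 d5.
byte 0: 01101011 XOR 11010101 = 10111110
byte 1: 01100101 XOR 11010101 = 10110000
byte 2: 01110010 XOR 11010101 = 10100111
byte 3: 01101110 XOR 11010101 = 10111011
byte 4: 01100101 XOR 11010101 = 10110000
byte 5: 01101100 XOR 11010101 = 10111001
byte 6: 00100000 XOR 11010101 = 11110101
byte 7: 00111001 XOR 11010101 = 11101100
byte 8: 01110010 XOR 11010101 = 10100111

be b0 a7 bb b0 b9 f5 ec a7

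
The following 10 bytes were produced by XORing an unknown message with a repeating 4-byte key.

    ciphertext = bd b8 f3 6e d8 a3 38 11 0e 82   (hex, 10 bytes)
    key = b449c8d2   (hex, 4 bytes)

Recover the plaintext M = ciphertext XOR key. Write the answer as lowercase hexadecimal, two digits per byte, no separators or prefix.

The 4-byte key repeats, so the effective keystream is b4 49 c8 d2 b4 49 c8 d2 b4 49.
byte 0: 189 xor 180 =   9
byte 1: 184 xor  73 = 241
byte 2: 243 xor 200 =  59
byte 3: 110 xor 210 = 188
byte 4: 216 xor 180 = 108
byte 5: 163 xor  73 = 234
byte 6:  56 xor 200 = 240
byte 7:  17 xor 210 = 195
byte 8:  14 xor 180 = 186
byte 9: 130 xor  73 = 203

09f13bbc6ceaf0c3bacb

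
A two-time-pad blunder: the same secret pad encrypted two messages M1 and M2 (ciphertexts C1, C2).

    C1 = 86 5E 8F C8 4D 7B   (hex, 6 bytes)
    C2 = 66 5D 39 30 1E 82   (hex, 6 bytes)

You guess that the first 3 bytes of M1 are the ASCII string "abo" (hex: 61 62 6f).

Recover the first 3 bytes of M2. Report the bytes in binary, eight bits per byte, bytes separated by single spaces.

10000001 01100001 11011001

First, C1 ⊕ C2 = (M1 ⊕ K) ⊕ (M2 ⊕ K) = M1 ⊕ M2, so the key drops out. Then M2 = (M1 ⊕ M2) ⊕ M1 over the first 3 bytes.
byte 0: (86 ^ 66) ^ 61 = e0 ^ 61 = 81
byte 1: (5e ^ 5d) ^ 62 = 03 ^ 62 = 61
byte 2: (8f ^ 39) ^ 6f = b6 ^ 6f = d9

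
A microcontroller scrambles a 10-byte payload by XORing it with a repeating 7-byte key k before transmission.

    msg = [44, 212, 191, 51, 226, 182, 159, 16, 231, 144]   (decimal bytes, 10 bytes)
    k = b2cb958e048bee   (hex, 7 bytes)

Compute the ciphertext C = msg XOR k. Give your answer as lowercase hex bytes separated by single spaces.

The 7-byte key repeats, so the effective keystream is b2 cb 95 8e 04 8b ee b2 cb 95.
byte 0:  44 ^ 178 = 158
byte 1: 212 ^ 203 =  31
byte 2: 191 ^ 149 =  42
byte 3:  51 ^ 142 = 189
byte 4: 226 ^   4 = 230
byte 5: 182 ^ 139 =  61
byte 6: 159 ^ 238 = 113
byte 7:  16 ^ 178 = 162
byte 8: 231 ^ 203 =  44
byte 9: 144 ^ 149 =   5

9e 1f 2a bd e6 3d 71 a2 2c 05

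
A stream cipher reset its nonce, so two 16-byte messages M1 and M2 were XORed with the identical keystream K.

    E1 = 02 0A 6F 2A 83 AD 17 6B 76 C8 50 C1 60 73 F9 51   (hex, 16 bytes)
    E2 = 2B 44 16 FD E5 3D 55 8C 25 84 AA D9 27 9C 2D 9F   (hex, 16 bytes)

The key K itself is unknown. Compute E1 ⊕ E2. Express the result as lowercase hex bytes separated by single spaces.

29 4e 79 d7 66 90 42 e7 53 4c fa 18 47 ef d4 ce

E1 ⊕ E2 = (M1 ⊕ K) ⊕ (M2 ⊕ K) = M1 ⊕ M2 — the shared key cancels under XOR.
byte 0: 02 xor 2b = 29
byte 1: 0a xor 44 = 4e
byte 2: 6f xor 16 = 79
byte 3: 2a xor fd = d7
byte 4: 83 xor e5 = 66
byte 5: ad xor 3d = 90
byte 6: 17 xor 55 = 42
byte 7: 6b xor 8c = e7
byte 8: 76 xor 25 = 53
byte 9: c8 xor 84 = 4c
byte 10: 50 xor aa = fa
byte 11: c1 xor d9 = 18
byte 12: 60 xor 27 = 47
byte 13: 73 xor 9c = ef
byte 14: f9 xor 2d = d4
byte 15: 51 xor 9f = ce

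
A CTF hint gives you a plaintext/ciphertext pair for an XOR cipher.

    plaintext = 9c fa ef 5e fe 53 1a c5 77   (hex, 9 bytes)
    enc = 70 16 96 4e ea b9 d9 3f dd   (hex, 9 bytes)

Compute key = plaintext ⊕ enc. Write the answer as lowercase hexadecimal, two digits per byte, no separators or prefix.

Since enc = plaintext ⊕ key, XORing both sides with plaintext gives key = plaintext ⊕ enc.
10011100 xor 01110000 = 11101100
11111010 xor 00010110 = 11101100
11101111 xor 10010110 = 01111001
01011110 xor 01001110 = 00010000
11111110 xor 11101010 = 00010100
01010011 xor 10111001 = 11101010
00011010 xor 11011001 = 11000011
11000101 xor 00111111 = 11111010
01110111 xor 11011101 = 10101010

ecec791014eac3faaa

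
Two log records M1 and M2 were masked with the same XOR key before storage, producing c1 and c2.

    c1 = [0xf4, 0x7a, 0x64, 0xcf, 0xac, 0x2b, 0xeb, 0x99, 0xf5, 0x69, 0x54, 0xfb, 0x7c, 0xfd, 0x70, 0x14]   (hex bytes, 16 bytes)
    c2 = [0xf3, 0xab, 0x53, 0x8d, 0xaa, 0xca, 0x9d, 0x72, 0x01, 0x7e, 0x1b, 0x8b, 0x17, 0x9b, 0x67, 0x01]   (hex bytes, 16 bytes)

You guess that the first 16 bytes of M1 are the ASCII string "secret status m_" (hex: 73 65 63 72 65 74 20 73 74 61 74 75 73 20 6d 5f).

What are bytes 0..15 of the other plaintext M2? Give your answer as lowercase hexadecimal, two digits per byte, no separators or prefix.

74b454306395569880763b0518467a4a

First, c1 ⊕ c2 = (M1 ⊕ K) ⊕ (M2 ⊕ K) = M1 ⊕ M2, so the key drops out. Then M2 = (M1 ⊕ M2) ⊕ M1 over the first 16 bytes.
byte 0: (f4 ⊕ f3) ⊕ 73 = 07 ⊕ 73 = 74
byte 1: (7a ⊕ ab) ⊕ 65 = d1 ⊕ 65 = b4
byte 2: (64 ⊕ 53) ⊕ 63 = 37 ⊕ 63 = 54
byte 3: (cf ⊕ 8d) ⊕ 72 = 42 ⊕ 72 = 30
byte 4: (ac ⊕ aa) ⊕ 65 = 06 ⊕ 65 = 63
byte 5: (2b ⊕ ca) ⊕ 74 = e1 ⊕ 74 = 95
byte 6: (eb ⊕ 9d) ⊕ 20 = 76 ⊕ 20 = 56
byte 7: (99 ⊕ 72) ⊕ 73 = eb ⊕ 73 = 98
byte 8: (f5 ⊕ 01) ⊕ 74 = f4 ⊕ 74 = 80
byte 9: (69 ⊕ 7e) ⊕ 61 = 17 ⊕ 61 = 76
byte 10: (54 ⊕ 1b) ⊕ 74 = 4f ⊕ 74 = 3b
byte 11: (fb ⊕ 8b) ⊕ 75 = 70 ⊕ 75 = 05
byte 12: (7c ⊕ 17) ⊕ 73 = 6b ⊕ 73 = 18
byte 13: (fd ⊕ 9b) ⊕ 20 = 66 ⊕ 20 = 46
byte 14: (70 ⊕ 67) ⊕ 6d = 17 ⊕ 6d = 7a
byte 15: (14 ⊕ 01) ⊕ 5f = 15 ⊕ 5f = 4a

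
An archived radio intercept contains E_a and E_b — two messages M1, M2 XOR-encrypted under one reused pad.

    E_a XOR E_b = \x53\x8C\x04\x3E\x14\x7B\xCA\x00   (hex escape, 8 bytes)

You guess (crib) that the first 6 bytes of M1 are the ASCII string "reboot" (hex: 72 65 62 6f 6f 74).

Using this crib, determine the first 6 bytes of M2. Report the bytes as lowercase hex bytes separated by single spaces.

Since E_a ⊕ E_b = M1 ⊕ M2, XORing with the guessed M1 bytes yields the corresponding M2 bytes: M2 = (E_a ⊕ E_b) ⊕ M1.
byte 0: 53 XOR 72 = 21
byte 1: 8c XOR 65 = e9
byte 2: 04 XOR 62 = 66
byte 3: 3e XOR 6f = 51
byte 4: 14 XOR 6f = 7b
byte 5: 7b XOR 74 = 0f

21 e9 66 51 7b 0f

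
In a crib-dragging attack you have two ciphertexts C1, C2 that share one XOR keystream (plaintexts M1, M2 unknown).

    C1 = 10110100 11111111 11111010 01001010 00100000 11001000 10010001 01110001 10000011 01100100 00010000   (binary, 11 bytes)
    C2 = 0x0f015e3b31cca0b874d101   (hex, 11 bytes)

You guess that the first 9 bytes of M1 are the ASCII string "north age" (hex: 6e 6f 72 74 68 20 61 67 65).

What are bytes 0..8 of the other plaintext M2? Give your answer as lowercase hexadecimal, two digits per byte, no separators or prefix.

d591d605792450ae92

First, C1 ⊕ C2 = (M1 ⊕ K) ⊕ (M2 ⊕ K) = M1 ⊕ M2, so the key drops out. Then M2 = (M1 ⊕ M2) ⊕ M1 over the first 9 bytes.
byte 0: (b4 xor 0f) xor 6e = bb xor 6e = d5
byte 1: (ff xor 01) xor 6f = fe xor 6f = 91
byte 2: (fa xor 5e) xor 72 = a4 xor 72 = d6
byte 3: (4a xor 3b) xor 74 = 71 xor 74 = 05
byte 4: (20 xor 31) xor 68 = 11 xor 68 = 79
byte 5: (c8 xor cc) xor 20 = 04 xor 20 = 24
byte 6: (91 xor a0) xor 61 = 31 xor 61 = 50
byte 7: (71 xor b8) xor 67 = c9 xor 67 = ae
byte 8: (83 xor 74) xor 65 = f7 xor 65 = 92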